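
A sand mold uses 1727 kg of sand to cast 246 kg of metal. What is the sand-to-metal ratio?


Formula: Sand-to-Metal Ratio = W_sand / W_metal
Ratio = 1727 kg / 246 kg = 7.0203

Answer: 7.0203


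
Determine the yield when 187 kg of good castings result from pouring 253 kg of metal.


Formula: Casting Yield = (W_good / W_total) * 100
Yield = (187 kg / 253 kg) * 100 = 73.9130%


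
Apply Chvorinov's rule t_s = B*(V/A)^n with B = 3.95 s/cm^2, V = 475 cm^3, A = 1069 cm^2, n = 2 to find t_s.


Formula: t_s = B * (V/A)^n  (Chvorinov's rule, n=2)
Modulus M = V/A = 475/1069 = 0.444341 cm
M^2 = 0.444341^2 = 0.197439 cm^2
t_s = 3.95 * 0.197439 = 0.7799 s


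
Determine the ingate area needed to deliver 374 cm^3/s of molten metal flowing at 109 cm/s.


Formula: A_ingate = Q / v  (continuity equation)
A = 374 cm^3/s / 109 cm/s = 3.4312 cm^2

3.4312 cm^2


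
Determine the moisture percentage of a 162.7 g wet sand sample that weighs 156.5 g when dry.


Formula: MC = (W_wet - W_dry) / W_wet * 100
Water mass = 162.7 - 156.5 = 6.2 g
MC = 6.2 / 162.7 * 100 = 3.8107%

Final answer: 3.8107%


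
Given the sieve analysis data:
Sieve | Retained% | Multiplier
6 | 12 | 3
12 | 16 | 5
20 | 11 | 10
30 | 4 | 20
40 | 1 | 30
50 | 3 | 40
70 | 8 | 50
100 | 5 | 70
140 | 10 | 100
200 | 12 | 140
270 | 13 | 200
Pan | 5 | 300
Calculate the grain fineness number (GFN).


Formula: GFN = sum(pct * multiplier) / sum(pct)
sum(pct * multiplier) = 7986
sum(pct) = 100
GFN = 7986 / 100 = 79.86

Answer: 79.86


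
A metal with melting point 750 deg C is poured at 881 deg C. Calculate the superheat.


Formula: Superheat = T_pour - T_melt
Superheat = 881 - 750 = 131 deg C

Final answer: 131 deg C


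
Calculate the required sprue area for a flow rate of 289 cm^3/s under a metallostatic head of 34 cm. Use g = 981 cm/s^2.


Formula: v = sqrt(2*g*h), A = Q/v
Velocity: v = sqrt(2 * 981 * 34) = sqrt(66708) = 258.2789 cm/s
Sprue area: A = Q / v = 289 / 258.2789 = 1.1189 cm^2

Final answer: 1.1189 cm^2


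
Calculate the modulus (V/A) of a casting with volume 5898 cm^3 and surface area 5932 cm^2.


Formula: Casting Modulus M = V / A
M = 5898 cm^3 / 5932 cm^2 = 0.9943 cm

Answer: 0.9943 cm


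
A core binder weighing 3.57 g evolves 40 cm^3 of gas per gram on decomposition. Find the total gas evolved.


Formula: V_gas = W_binder * gas_evolution_rate
V = 3.57 g * 40 cm^3/g = 142.8000 cm^3

Final answer: 142.8000 cm^3


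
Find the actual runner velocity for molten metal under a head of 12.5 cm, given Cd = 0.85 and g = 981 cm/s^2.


Formula: v = Cd * sqrt(2 * g * h)  (Torricelli with discharge coefficient)
2*g*h = 2 * 981 * 12.5 = 24525.0 cm^2/s^2
sqrt(24525.0) = 156.60460 cm/s
v = 0.85 * 156.60460 = 133.1139 cm/s

133.1139 cm/s


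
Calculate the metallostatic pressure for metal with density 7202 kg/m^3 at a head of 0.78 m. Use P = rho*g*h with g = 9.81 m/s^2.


Formula: P = rho * g * h
rho * g = 7202 * 9.81 = 70651.62 N/m^3
P = 70651.62 * 0.78 = 55108.2636 Pa

Final answer: 55108.2636 Pa


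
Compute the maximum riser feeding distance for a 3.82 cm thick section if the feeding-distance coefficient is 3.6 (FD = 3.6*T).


Formula: FD = 3.6 * T  (riser feeding-distance rule)
FD = 3.6 * 3.82 cm = 13.7520 cm

13.7520 cm


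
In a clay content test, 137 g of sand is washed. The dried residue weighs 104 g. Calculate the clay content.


Formula: Clay% = (W_total - W_washed) / W_total * 100
Clay mass = 137 - 104 = 33 g
Clay% = 33 / 137 * 100 = 24.0876%

Final answer: 24.0876%


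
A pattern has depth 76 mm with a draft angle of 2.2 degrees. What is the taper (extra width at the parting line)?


Formula: taper = depth * tan(draft_angle)
tan(2.2 deg) = 0.0384161
taper = 76 mm * 0.0384161 = 2.9196 mm

2.9196 mm


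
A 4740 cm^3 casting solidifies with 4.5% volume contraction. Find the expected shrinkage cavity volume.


Formula: V_shrink = V_casting * shrinkage_pct / 100
V_shrink = 4740 cm^3 * 4.5 / 100 = 213.3000 cm^3

213.3000 cm^3


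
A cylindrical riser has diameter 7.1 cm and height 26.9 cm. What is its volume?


Formula: V = pi * (D/2)^2 * H  (cylinder volume)
Radius = D/2 = 7.1/2 = 3.55 cm
V = pi * 3.55^2 * 26.9 = 1065.0227 cm^3

Answer: 1065.0227 cm^3


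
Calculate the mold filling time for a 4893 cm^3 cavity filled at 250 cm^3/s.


Formula: t_fill = V_mold / Q_flow
t = 4893 cm^3 / 250 cm^3/s = 19.5720 s


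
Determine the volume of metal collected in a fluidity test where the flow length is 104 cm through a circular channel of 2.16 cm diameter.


Formula: V = pi * (d/2)^2 * L  (cylinder volume)
Radius = 2.16/2 = 1.08 cm
V = pi * 1.08^2 * 104 = 381.0928 cm^3

381.0928 cm^3


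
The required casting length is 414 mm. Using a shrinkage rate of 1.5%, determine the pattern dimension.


Formula: L_pattern = L_casting * (1 + shrinkage_rate/100)
Shrinkage factor = 1 + 1.5/100 = 1.015
L_pattern = 414 mm * 1.015 = 420.2100 mm


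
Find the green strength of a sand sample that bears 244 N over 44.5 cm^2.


Formula: Compressive Strength = Force / Area
Strength = 244 N / 44.5 cm^2 = 5.4831 N/cm^2

5.4831 N/cm^2


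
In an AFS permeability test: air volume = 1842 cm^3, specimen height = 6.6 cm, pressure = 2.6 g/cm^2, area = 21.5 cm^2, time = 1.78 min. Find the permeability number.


Formula: Permeability Number P = (V * H) / (p * A * t)
Numerator: V * H = 1842 * 6.6 = 12157.2
Denominator: p * A * t = 2.6 * 21.5 * 1.78 = 99.502
P = 12157.2 / 99.502 = 122.1805

122.1805


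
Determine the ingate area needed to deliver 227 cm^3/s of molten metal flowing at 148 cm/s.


Formula: A_ingate = Q / v  (continuity equation)
A = 227 cm^3/s / 148 cm/s = 1.5338 cm^2

Final answer: 1.5338 cm^2


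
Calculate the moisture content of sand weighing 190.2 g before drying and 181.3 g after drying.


Formula: MC = (W_wet - W_dry) / W_wet * 100
Water mass = 190.2 - 181.3 = 8.9 g
MC = 8.9 / 190.2 * 100 = 4.6793%

Final answer: 4.6793%


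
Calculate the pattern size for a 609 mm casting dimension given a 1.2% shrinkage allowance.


Formula: L_pattern = L_casting * (1 + shrinkage_rate/100)
Shrinkage factor = 1 + 1.2/100 = 1.012
L_pattern = 609 mm * 1.012 = 616.3080 mm

Answer: 616.3080 mm


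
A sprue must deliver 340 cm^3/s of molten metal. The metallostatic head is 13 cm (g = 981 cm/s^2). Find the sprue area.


Formula: v = sqrt(2*g*h), A = Q/v
Velocity: v = sqrt(2 * 981 * 13) = sqrt(25506) = 159.7060 cm/s
Sprue area: A = Q / v = 340 / 159.7060 = 2.1289 cm^2


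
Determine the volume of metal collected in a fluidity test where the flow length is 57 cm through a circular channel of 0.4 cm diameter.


Formula: V = pi * (d/2)^2 * L  (cylinder volume)
Radius = 0.4/2 = 0.2 cm
V = pi * 0.2^2 * 57 = 7.1628 cm^3


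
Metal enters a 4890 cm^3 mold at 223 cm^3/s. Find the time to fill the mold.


Formula: t_fill = V_mold / Q_flow
t = 4890 cm^3 / 223 cm^3/s = 21.9283 s

Final answer: 21.9283 s


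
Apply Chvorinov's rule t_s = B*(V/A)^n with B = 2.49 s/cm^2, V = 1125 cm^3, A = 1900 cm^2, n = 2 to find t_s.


Formula: t_s = B * (V/A)^n  (Chvorinov's rule, n=2)
Modulus M = V/A = 1125/1900 = 0.592105 cm
M^2 = 0.592105^2 = 0.350588 cm^2
t_s = 2.49 * 0.350588 = 0.8730 s

Final answer: 0.8730 s


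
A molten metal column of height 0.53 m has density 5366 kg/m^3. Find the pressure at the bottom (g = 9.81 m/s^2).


Formula: P = rho * g * h
rho * g = 5366 * 9.81 = 52640.46 N/m^3
P = 52640.46 * 0.53 = 27899.4438 Pa

27899.4438 Pa


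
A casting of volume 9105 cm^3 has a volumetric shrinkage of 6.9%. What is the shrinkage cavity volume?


Formula: V_shrink = V_casting * shrinkage_pct / 100
V_shrink = 9105 cm^3 * 6.9 / 100 = 628.2450 cm^3

628.2450 cm^3


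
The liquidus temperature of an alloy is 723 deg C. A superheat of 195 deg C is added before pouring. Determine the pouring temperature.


Formula: T_pour = T_melt + Superheat
T_pour = 723 + 195 = 918 deg C

Answer: 918 deg C


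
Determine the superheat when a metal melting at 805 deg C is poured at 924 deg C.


Formula: Superheat = T_pour - T_melt
Superheat = 924 - 805 = 119 deg C

Answer: 119 deg C


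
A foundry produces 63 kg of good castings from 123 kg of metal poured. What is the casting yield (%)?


Formula: Casting Yield = (W_good / W_total) * 100
Yield = (63 kg / 123 kg) * 100 = 51.2195%

Final answer: 51.2195%


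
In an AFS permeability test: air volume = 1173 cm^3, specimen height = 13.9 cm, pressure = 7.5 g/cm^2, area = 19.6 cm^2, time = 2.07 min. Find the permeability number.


Formula: Permeability Number P = (V * H) / (p * A * t)
Numerator: V * H = 1173 * 13.9 = 16304.7
Denominator: p * A * t = 7.5 * 19.6 * 2.07 = 304.29
P = 16304.7 / 304.29 = 53.5828

Final answer: 53.5828


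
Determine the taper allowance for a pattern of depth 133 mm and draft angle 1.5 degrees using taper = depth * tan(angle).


Formula: taper = depth * tan(draft_angle)
tan(1.5 deg) = 0.0261859
taper = 133 mm * 0.0261859 = 3.4827 mm

3.4827 mm


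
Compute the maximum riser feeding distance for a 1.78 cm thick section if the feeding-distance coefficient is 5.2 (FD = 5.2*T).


Formula: FD = 5.2 * T  (riser feeding-distance rule)
FD = 5.2 * 1.78 cm = 9.2560 cm

9.2560 cm


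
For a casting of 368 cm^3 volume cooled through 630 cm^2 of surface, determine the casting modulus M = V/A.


Formula: Casting Modulus M = V / A
M = 368 cm^3 / 630 cm^2 = 0.5841 cm

Answer: 0.5841 cm


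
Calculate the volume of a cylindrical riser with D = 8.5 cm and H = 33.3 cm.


Formula: V = pi * (D/2)^2 * H  (cylinder volume)
Radius = D/2 = 8.5/2 = 4.25 cm
V = pi * 4.25^2 * 33.3 = 1889.6091 cm^3


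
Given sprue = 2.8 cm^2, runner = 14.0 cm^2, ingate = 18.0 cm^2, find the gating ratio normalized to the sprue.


Sprue:Runner:Ingate = 1 : 14.0/2.8 : 18.0/2.8 = 1:5.00:6.43

1:5.00:6.43


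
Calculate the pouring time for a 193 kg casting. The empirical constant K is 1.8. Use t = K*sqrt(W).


Formula: t = K * sqrt(W)
sqrt(W) = sqrt(193) = 13.89244
t = 1.8 * 13.89244 = 25.0064 s

25.0064 s


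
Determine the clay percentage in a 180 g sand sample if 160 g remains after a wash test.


Formula: Clay% = (W_total - W_washed) / W_total * 100
Clay mass = 180 - 160 = 20 g
Clay% = 20 / 180 * 100 = 11.1111%


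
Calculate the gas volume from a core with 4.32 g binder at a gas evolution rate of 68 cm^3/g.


Formula: V_gas = W_binder * gas_evolution_rate
V = 4.32 g * 68 cm^3/g = 293.7600 cm^3


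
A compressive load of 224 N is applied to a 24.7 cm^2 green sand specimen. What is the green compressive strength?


Formula: Compressive Strength = Force / Area
Strength = 224 N / 24.7 cm^2 = 9.0688 N/cm^2


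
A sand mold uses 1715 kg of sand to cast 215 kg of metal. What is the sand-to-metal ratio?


Formula: Sand-to-Metal Ratio = W_sand / W_metal
Ratio = 1715 kg / 215 kg = 7.9767


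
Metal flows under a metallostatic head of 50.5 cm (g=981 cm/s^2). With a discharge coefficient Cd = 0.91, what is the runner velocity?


Formula: v = Cd * sqrt(2 * g * h)  (Torricelli with discharge coefficient)
2*g*h = 2 * 981 * 50.5 = 99081.0 cm^2/s^2
sqrt(99081.0) = 314.77135 cm/s
v = 0.91 * 314.77135 = 286.4419 cm/s

286.4419 cm/s


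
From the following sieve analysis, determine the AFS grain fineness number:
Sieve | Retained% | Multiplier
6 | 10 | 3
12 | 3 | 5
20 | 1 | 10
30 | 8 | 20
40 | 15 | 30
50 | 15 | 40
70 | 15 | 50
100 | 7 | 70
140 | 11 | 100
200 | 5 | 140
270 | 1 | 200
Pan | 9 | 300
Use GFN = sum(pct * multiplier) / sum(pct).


Formula: GFN = sum(pct * multiplier) / sum(pct)
sum(pct * multiplier) = 7205
sum(pct) = 100
GFN = 7205 / 100 = 72.05


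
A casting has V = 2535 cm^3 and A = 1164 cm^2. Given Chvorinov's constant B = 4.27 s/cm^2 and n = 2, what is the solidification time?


Formula: t_s = B * (V/A)^n  (Chvorinov's rule, n=2)
Modulus M = V/A = 2535/1164 = 2.177835 cm
M^2 = 2.177835^2 = 4.742965 cm^2
t_s = 4.27 * 4.742965 = 20.2525 s

20.2525 s


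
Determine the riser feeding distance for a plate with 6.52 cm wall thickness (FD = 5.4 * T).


Formula: FD = 5.4 * T  (riser feeding-distance rule)
FD = 5.4 * 6.52 cm = 35.2080 cm

Answer: 35.2080 cm


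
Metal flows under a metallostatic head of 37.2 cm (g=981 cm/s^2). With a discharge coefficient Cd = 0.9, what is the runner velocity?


Formula: v = Cd * sqrt(2 * g * h)  (Torricelli with discharge coefficient)
2*g*h = 2 * 981 * 37.2 = 72986.4 cm^2/s^2
sqrt(72986.4) = 270.15995 cm/s
v = 0.9 * 270.15995 = 243.1440 cm/s

243.1440 cm/s


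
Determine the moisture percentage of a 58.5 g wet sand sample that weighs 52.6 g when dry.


Formula: MC = (W_wet - W_dry) / W_wet * 100
Water mass = 58.5 - 52.6 = 5.9 g
MC = 5.9 / 58.5 * 100 = 10.0855%

10.0855%


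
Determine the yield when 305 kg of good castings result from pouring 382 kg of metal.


Formula: Casting Yield = (W_good / W_total) * 100
Yield = (305 kg / 382 kg) * 100 = 79.8429%

Final answer: 79.8429%


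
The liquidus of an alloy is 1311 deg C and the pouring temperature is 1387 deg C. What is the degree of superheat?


Formula: Superheat = T_pour - T_melt
Superheat = 1387 - 1311 = 76 deg C

76 deg C


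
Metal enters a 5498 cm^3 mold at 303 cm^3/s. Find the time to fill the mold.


Formula: t_fill = V_mold / Q_flow
t = 5498 cm^3 / 303 cm^3/s = 18.1452 s

Final answer: 18.1452 s


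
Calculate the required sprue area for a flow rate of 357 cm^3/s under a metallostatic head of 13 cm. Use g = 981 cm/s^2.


Formula: v = sqrt(2*g*h), A = Q/v
Velocity: v = sqrt(2 * 981 * 13) = sqrt(25506) = 159.7060 cm/s
Sprue area: A = Q / v = 357 / 159.7060 = 2.2354 cm^2

Answer: 2.2354 cm^2


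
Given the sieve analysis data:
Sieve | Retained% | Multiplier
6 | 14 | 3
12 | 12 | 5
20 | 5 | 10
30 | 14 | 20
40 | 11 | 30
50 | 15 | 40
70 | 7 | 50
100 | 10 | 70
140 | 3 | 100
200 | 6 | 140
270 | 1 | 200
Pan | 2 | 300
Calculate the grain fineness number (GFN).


Formula: GFN = sum(pct * multiplier) / sum(pct)
sum(pct * multiplier) = 4352
sum(pct) = 100
GFN = 4352 / 100 = 43.52

Answer: 43.52


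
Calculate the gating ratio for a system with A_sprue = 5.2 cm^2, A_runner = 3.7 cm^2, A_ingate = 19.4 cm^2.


Sprue:Runner:Ingate = 1 : 3.7/5.2 : 19.4/5.2 = 1:0.71:3.73

Answer: 1:0.71:3.73


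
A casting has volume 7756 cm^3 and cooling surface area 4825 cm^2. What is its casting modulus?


Formula: Casting Modulus M = V / A
M = 7756 cm^3 / 4825 cm^2 = 1.6075 cm

Final answer: 1.6075 cm


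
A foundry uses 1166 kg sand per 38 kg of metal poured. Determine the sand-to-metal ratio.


Formula: Sand-to-Metal Ratio = W_sand / W_metal
Ratio = 1166 kg / 38 kg = 30.6842

Final answer: 30.6842


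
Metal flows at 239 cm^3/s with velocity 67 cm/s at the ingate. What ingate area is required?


Formula: A_ingate = Q / v  (continuity equation)
A = 239 cm^3/s / 67 cm/s = 3.5672 cm^2

3.5672 cm^2


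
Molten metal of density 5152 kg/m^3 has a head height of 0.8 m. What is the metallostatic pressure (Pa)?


Formula: P = rho * g * h
rho * g = 5152 * 9.81 = 50541.12 N/m^3
P = 50541.12 * 0.8 = 40432.8960 Pa

Answer: 40432.8960 Pa


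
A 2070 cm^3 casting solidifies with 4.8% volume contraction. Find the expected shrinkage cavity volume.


Formula: V_shrink = V_casting * shrinkage_pct / 100
V_shrink = 2070 cm^3 * 4.8 / 100 = 99.3600 cm^3

Answer: 99.3600 cm^3


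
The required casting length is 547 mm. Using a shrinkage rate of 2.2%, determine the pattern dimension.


Formula: L_pattern = L_casting * (1 + shrinkage_rate/100)
Shrinkage factor = 1 + 2.2/100 = 1.022
L_pattern = 547 mm * 1.022 = 559.0340 mm

Answer: 559.0340 mm


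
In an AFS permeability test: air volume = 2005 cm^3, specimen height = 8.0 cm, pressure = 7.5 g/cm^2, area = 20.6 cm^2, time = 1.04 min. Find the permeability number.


Formula: Permeability Number P = (V * H) / (p * A * t)
Numerator: V * H = 2005 * 8.0 = 16040.0
Denominator: p * A * t = 7.5 * 20.6 * 1.04 = 160.68
P = 16040.0 / 160.68 = 99.8257


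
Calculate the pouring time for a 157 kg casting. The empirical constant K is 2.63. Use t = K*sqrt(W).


Formula: t = K * sqrt(W)
sqrt(W) = sqrt(157) = 12.52996
t = 2.63 * 12.52996 = 32.9538 s


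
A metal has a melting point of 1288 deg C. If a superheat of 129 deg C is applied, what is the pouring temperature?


Formula: T_pour = T_melt + Superheat
T_pour = 1288 + 129 = 1417 deg C

Final answer: 1417 deg C


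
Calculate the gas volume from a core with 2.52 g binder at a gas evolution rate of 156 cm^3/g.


Formula: V_gas = W_binder * gas_evolution_rate
V = 2.52 g * 156 cm^3/g = 393.1200 cm^3

Answer: 393.1200 cm^3


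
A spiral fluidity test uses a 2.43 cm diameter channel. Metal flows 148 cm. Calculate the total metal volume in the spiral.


Formula: V = pi * (d/2)^2 * L  (cylinder volume)
Radius = 2.43/2 = 1.215 cm
V = pi * 1.215^2 * 148 = 686.3792 cm^3

Final answer: 686.3792 cm^3


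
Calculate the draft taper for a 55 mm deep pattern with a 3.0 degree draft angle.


Formula: taper = depth * tan(draft_angle)
tan(3.0 deg) = 0.0524078
taper = 55 mm * 0.0524078 = 2.8824 mm

Answer: 2.8824 mm


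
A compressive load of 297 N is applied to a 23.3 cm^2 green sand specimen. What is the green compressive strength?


Formula: Compressive Strength = Force / Area
Strength = 297 N / 23.3 cm^2 = 12.7468 N/cm^2


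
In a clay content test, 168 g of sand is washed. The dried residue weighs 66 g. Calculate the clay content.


Formula: Clay% = (W_total - W_washed) / W_total * 100
Clay mass = 168 - 66 = 102 g
Clay% = 102 / 168 * 100 = 60.7143%

60.7143%


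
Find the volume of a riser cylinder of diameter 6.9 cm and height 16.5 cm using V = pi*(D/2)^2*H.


Formula: V = pi * (D/2)^2 * H  (cylinder volume)
Radius = D/2 = 6.9/2 = 3.45 cm
V = pi * 3.45^2 * 16.5 = 616.9813 cm^3

Answer: 616.9813 cm^3


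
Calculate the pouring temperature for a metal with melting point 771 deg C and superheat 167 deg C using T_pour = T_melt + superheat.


Formula: T_pour = T_melt + Superheat
T_pour = 771 + 167 = 938 deg C

938 deg C


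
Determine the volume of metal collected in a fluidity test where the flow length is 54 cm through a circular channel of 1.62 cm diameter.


Formula: V = pi * (d/2)^2 * L  (cylinder volume)
Radius = 1.62/2 = 0.81 cm
V = pi * 0.81^2 * 54 = 111.3047 cm^3

Final answer: 111.3047 cm^3


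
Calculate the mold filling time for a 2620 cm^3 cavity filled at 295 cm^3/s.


Formula: t_fill = V_mold / Q_flow
t = 2620 cm^3 / 295 cm^3/s = 8.8814 s

8.8814 s


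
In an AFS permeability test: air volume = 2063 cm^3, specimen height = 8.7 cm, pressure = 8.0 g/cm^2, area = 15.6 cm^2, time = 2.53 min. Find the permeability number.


Formula: Permeability Number P = (V * H) / (p * A * t)
Numerator: V * H = 2063 * 8.7 = 17948.1
Denominator: p * A * t = 8.0 * 15.6 * 2.53 = 315.744
P = 17948.1 / 315.744 = 56.8438

Answer: 56.8438


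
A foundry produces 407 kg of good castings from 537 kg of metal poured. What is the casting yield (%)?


Formula: Casting Yield = (W_good / W_total) * 100
Yield = (407 kg / 537 kg) * 100 = 75.7914%

Final answer: 75.7914%


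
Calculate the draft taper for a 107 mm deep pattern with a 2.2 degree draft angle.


Formula: taper = depth * tan(draft_angle)
tan(2.2 deg) = 0.0384161
taper = 107 mm * 0.0384161 = 4.1105 mm

4.1105 mm


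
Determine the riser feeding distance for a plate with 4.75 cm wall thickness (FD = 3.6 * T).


Formula: FD = 3.6 * T  (riser feeding-distance rule)
FD = 3.6 * 4.75 cm = 17.1000 cm

17.1000 cm


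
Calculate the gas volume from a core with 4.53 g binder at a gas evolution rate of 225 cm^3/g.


Formula: V_gas = W_binder * gas_evolution_rate
V = 4.53 g * 225 cm^3/g = 1019.2500 cm^3

Final answer: 1019.2500 cm^3


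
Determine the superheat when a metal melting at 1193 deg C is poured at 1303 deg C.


Formula: Superheat = T_pour - T_melt
Superheat = 1303 - 1193 = 110 deg C


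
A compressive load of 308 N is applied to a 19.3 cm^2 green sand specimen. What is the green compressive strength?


Formula: Compressive Strength = Force / Area
Strength = 308 N / 19.3 cm^2 = 15.9585 N/cm^2

Final answer: 15.9585 N/cm^2


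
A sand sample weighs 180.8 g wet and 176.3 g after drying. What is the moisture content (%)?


Formula: MC = (W_wet - W_dry) / W_wet * 100
Water mass = 180.8 - 176.3 = 4.5 g
MC = 4.5 / 180.8 * 100 = 2.4889%

2.4889%


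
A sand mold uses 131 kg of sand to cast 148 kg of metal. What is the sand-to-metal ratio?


Formula: Sand-to-Metal Ratio = W_sand / W_metal
Ratio = 131 kg / 148 kg = 0.8851


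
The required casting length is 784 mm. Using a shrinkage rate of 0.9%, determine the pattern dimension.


Formula: L_pattern = L_casting * (1 + shrinkage_rate/100)
Shrinkage factor = 1 + 0.9/100 = 1.009
L_pattern = 784 mm * 1.009 = 791.0560 mm

Answer: 791.0560 mm


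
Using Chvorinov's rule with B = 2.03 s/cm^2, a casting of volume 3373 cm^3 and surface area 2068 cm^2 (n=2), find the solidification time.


Formula: t_s = B * (V/A)^n  (Chvorinov's rule, n=2)
Modulus M = V/A = 3373/2068 = 1.631044 cm
M^2 = 1.631044^2 = 2.660305 cm^2
t_s = 2.03 * 2.660305 = 5.4004 s

Answer: 5.4004 s


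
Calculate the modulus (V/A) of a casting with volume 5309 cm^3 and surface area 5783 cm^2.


Formula: Casting Modulus M = V / A
M = 5309 cm^3 / 5783 cm^2 = 0.9180 cm


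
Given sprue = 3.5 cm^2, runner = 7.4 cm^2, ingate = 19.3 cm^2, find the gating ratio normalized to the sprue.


Sprue:Runner:Ingate = 1 : 7.4/3.5 : 19.3/3.5 = 1:2.11:5.51

Final answer: 1:2.11:5.51


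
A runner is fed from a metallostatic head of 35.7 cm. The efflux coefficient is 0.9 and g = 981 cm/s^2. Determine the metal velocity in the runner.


Formula: v = Cd * sqrt(2 * g * h)  (Torricelli with discharge coefficient)
2*g*h = 2 * 981 * 35.7 = 70043.4 cm^2/s^2
sqrt(70043.4) = 264.65714 cm/s
v = 0.9 * 264.65714 = 238.1914 cm/s

Final answer: 238.1914 cm/s


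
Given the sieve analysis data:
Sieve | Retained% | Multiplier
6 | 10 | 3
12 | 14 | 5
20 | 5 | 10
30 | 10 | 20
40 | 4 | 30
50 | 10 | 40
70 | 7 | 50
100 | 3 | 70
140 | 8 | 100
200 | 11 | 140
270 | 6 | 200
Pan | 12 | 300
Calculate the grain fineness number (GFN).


Formula: GFN = sum(pct * multiplier) / sum(pct)
sum(pct * multiplier) = 8570
sum(pct) = 100
GFN = 8570 / 100 = 85.70

Final answer: 85.70


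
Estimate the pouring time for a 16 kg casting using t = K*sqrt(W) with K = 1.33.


Formula: t = K * sqrt(W)
sqrt(W) = sqrt(16) = 4.00000
t = 1.33 * 4.00000 = 5.3200 s

5.3200 s


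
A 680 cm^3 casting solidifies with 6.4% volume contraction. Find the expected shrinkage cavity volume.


Formula: V_shrink = V_casting * shrinkage_pct / 100
V_shrink = 680 cm^3 * 6.4 / 100 = 43.5200 cm^3


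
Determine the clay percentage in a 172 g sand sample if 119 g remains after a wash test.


Formula: Clay% = (W_total - W_washed) / W_total * 100
Clay mass = 172 - 119 = 53 g
Clay% = 53 / 172 * 100 = 30.8140%

Final answer: 30.8140%


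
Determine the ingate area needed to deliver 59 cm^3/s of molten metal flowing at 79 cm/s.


Formula: A_ingate = Q / v  (continuity equation)
A = 59 cm^3/s / 79 cm/s = 0.7468 cm^2


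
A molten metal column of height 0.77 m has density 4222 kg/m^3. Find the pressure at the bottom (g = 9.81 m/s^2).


Formula: P = rho * g * h
rho * g = 4222 * 9.81 = 41417.82 N/m^3
P = 41417.82 * 0.77 = 31891.7214 Pa

31891.7214 Pa


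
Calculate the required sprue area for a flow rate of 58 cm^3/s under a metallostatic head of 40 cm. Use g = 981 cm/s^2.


Formula: v = sqrt(2*g*h), A = Q/v
Velocity: v = sqrt(2 * 981 * 40) = sqrt(78480) = 280.1428 cm/s
Sprue area: A = Q / v = 58 / 280.1428 = 0.2070 cm^2

Final answer: 0.2070 cm^2


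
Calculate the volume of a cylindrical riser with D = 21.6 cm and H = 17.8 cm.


Formula: V = pi * (D/2)^2 * H  (cylinder volume)
Radius = D/2 = 21.6/2 = 10.8 cm
V = pi * 10.8^2 * 17.8 = 6522.5495 cm^3

Answer: 6522.5495 cm^3


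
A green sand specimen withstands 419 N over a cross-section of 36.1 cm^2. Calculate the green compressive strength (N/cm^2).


Formula: Compressive Strength = Force / Area
Strength = 419 N / 36.1 cm^2 = 11.6066 N/cm^2

11.6066 N/cm^2


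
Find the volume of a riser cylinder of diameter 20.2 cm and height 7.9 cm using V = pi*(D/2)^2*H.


Formula: V = pi * (D/2)^2 * H  (cylinder volume)
Radius = D/2 = 20.2/2 = 10.1 cm
V = pi * 10.1^2 * 7.9 = 2531.7435 cm^3

Final answer: 2531.7435 cm^3


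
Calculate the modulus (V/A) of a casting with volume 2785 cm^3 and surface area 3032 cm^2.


Formula: Casting Modulus M = V / A
M = 2785 cm^3 / 3032 cm^2 = 0.9185 cm

Answer: 0.9185 cm


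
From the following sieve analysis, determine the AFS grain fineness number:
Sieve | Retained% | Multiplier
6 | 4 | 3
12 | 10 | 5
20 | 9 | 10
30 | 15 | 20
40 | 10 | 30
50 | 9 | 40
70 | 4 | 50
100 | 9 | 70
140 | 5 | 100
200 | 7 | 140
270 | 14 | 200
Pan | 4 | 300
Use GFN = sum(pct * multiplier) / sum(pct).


Formula: GFN = sum(pct * multiplier) / sum(pct)
sum(pct * multiplier) = 7422
sum(pct) = 100
GFN = 7422 / 100 = 74.22

Answer: 74.22


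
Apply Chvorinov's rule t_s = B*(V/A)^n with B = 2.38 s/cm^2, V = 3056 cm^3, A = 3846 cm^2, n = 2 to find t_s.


Formula: t_s = B * (V/A)^n  (Chvorinov's rule, n=2)
Modulus M = V/A = 3056/3846 = 0.794592 cm
M^2 = 0.794592^2 = 0.631376 cm^2
t_s = 2.38 * 0.631376 = 1.5027 s

Final answer: 1.5027 s


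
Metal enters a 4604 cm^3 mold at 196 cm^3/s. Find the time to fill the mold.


Formula: t_fill = V_mold / Q_flow
t = 4604 cm^3 / 196 cm^3/s = 23.4898 s

23.4898 s


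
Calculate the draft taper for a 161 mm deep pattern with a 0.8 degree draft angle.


Formula: taper = depth * tan(draft_angle)
tan(0.8 deg) = 0.0139635
taper = 161 mm * 0.0139635 = 2.2481 mm

Answer: 2.2481 mm


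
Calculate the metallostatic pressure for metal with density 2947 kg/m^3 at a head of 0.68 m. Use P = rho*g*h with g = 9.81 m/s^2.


Formula: P = rho * g * h
rho * g = 2947 * 9.81 = 28910.07 N/m^3
P = 28910.07 * 0.68 = 19658.8476 Pa

Answer: 19658.8476 Pa


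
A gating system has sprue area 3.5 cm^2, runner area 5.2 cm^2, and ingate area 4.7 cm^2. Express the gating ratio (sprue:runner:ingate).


Sprue:Runner:Ingate = 1 : 5.2/3.5 : 4.7/3.5 = 1:1.49:1.34

Answer: 1:1.49:1.34


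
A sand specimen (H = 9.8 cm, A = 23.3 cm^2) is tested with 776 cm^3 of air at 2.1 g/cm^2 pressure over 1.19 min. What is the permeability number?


Formula: Permeability Number P = (V * H) / (p * A * t)
Numerator: V * H = 776 * 9.8 = 7604.8
Denominator: p * A * t = 2.1 * 23.3 * 1.19 = 58.2267
P = 7604.8 / 58.2267 = 130.6067

130.6067


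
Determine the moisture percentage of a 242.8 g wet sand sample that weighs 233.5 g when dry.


Formula: MC = (W_wet - W_dry) / W_wet * 100
Water mass = 242.8 - 233.5 = 9.3 g
MC = 9.3 / 242.8 * 100 = 3.8303%

Final answer: 3.8303%


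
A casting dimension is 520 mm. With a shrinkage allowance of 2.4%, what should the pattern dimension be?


Formula: L_pattern = L_casting * (1 + shrinkage_rate/100)
Shrinkage factor = 1 + 2.4/100 = 1.024
L_pattern = 520 mm * 1.024 = 532.4800 mm


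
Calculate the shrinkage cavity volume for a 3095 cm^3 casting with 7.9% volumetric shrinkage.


Formula: V_shrink = V_casting * shrinkage_pct / 100
V_shrink = 3095 cm^3 * 7.9 / 100 = 244.5050 cm^3

Final answer: 244.5050 cm^3


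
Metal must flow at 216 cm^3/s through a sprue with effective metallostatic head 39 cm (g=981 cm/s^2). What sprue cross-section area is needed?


Formula: v = sqrt(2*g*h), A = Q/v
Velocity: v = sqrt(2 * 981 * 39) = sqrt(76518) = 276.6189 cm/s
Sprue area: A = Q / v = 216 / 276.6189 = 0.7809 cm^2


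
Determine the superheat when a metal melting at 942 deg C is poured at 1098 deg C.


Formula: Superheat = T_pour - T_melt
Superheat = 1098 - 942 = 156 deg C

156 deg C


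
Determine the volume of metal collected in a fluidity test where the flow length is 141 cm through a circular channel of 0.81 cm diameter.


Formula: V = pi * (d/2)^2 * L  (cylinder volume)
Radius = 0.81/2 = 0.405 cm
V = pi * 0.405^2 * 141 = 72.6573 cm^3


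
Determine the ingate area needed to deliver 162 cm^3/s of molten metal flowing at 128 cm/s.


Formula: A_ingate = Q / v  (continuity equation)
A = 162 cm^3/s / 128 cm/s = 1.2656 cm^2


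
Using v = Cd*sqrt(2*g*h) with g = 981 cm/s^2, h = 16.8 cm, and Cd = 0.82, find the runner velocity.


Formula: v = Cd * sqrt(2 * g * h)  (Torricelli with discharge coefficient)
2*g*h = 2 * 981 * 16.8 = 32961.6 cm^2/s^2
sqrt(32961.6) = 181.55330 cm/s
v = 0.82 * 181.55330 = 148.8737 cm/s

Answer: 148.8737 cm/s


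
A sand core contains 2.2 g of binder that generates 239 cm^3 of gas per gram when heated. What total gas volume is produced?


Formula: V_gas = W_binder * gas_evolution_rate
V = 2.2 g * 239 cm^3/g = 525.8000 cm^3


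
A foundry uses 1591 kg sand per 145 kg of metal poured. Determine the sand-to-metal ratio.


Formula: Sand-to-Metal Ratio = W_sand / W_metal
Ratio = 1591 kg / 145 kg = 10.9724

Answer: 10.9724


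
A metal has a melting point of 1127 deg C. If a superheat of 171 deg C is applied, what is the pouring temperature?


Formula: T_pour = T_melt + Superheat
T_pour = 1127 + 171 = 1298 deg C


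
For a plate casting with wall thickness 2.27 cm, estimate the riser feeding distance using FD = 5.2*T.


Formula: FD = 5.2 * T  (riser feeding-distance rule)
FD = 5.2 * 2.27 cm = 11.8040 cm


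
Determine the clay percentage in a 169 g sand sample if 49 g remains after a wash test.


Formula: Clay% = (W_total - W_washed) / W_total * 100
Clay mass = 169 - 49 = 120 g
Clay% = 120 / 169 * 100 = 71.0059%

Answer: 71.0059%


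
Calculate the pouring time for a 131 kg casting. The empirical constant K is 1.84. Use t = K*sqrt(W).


Formula: t = K * sqrt(W)
sqrt(W) = sqrt(131) = 11.44552
t = 1.84 * 11.44552 = 21.0598 s

21.0598 s


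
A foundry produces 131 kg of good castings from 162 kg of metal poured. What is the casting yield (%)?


Formula: Casting Yield = (W_good / W_total) * 100
Yield = (131 kg / 162 kg) * 100 = 80.8642%

80.8642%


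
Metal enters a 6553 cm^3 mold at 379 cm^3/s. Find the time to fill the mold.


Formula: t_fill = V_mold / Q_flow
t = 6553 cm^3 / 379 cm^3/s = 17.2902 s

17.2902 s


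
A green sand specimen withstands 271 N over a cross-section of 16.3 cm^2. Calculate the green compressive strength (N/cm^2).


Formula: Compressive Strength = Force / Area
Strength = 271 N / 16.3 cm^2 = 16.6258 N/cm^2

16.6258 N/cm^2


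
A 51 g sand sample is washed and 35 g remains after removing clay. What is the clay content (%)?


Formula: Clay% = (W_total - W_washed) / W_total * 100
Clay mass = 51 - 35 = 16 g
Clay% = 16 / 51 * 100 = 31.3725%

Answer: 31.3725%


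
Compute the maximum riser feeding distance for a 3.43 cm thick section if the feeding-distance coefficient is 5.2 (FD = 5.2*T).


Formula: FD = 5.2 * T  (riser feeding-distance rule)
FD = 5.2 * 3.43 cm = 17.8360 cm

Final answer: 17.8360 cm


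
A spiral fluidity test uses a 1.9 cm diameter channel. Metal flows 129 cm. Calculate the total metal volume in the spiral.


Formula: V = pi * (d/2)^2 * L  (cylinder volume)
Radius = 1.9/2 = 0.95 cm
V = pi * 0.95^2 * 129 = 365.7521 cm^3

365.7521 cm^3


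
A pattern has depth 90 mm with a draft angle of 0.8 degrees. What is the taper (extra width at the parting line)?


Formula: taper = depth * tan(draft_angle)
tan(0.8 deg) = 0.0139635
taper = 90 mm * 0.0139635 = 1.2567 mm

1.2567 mm


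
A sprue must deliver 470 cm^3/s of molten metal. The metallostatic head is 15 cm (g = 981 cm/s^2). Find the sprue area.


Formula: v = sqrt(2*g*h), A = Q/v
Velocity: v = sqrt(2 * 981 * 15) = sqrt(29430) = 171.5517 cm/s
Sprue area: A = Q / v = 470 / 171.5517 = 2.7397 cm^2


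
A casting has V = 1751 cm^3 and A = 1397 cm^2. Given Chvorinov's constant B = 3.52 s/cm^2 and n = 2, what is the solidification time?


Formula: t_s = B * (V/A)^n  (Chvorinov's rule, n=2)
Modulus M = V/A = 1751/1397 = 1.253400 cm
M^2 = 1.253400^2 = 1.571012 cm^2
t_s = 3.52 * 1.571012 = 5.5300 s

Final answer: 5.5300 s


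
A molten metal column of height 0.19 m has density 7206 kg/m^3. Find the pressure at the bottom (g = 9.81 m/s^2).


Formula: P = rho * g * h
rho * g = 7206 * 9.81 = 70690.86 N/m^3
P = 70690.86 * 0.19 = 13431.2634 Pa


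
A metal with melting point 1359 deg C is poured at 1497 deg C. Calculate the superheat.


Formula: Superheat = T_pour - T_melt
Superheat = 1497 - 1359 = 138 deg C

Final answer: 138 deg C


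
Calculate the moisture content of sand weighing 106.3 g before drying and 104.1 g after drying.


Formula: MC = (W_wet - W_dry) / W_wet * 100
Water mass = 106.3 - 104.1 = 2.2 g
MC = 2.2 / 106.3 * 100 = 2.0696%


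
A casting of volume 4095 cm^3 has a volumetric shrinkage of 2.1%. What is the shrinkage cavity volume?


Formula: V_shrink = V_casting * shrinkage_pct / 100
V_shrink = 4095 cm^3 * 2.1 / 100 = 85.9950 cm^3

Answer: 85.9950 cm^3


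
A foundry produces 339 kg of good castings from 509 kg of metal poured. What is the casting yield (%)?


Formula: Casting Yield = (W_good / W_total) * 100
Yield = (339 kg / 509 kg) * 100 = 66.6012%

Answer: 66.6012%


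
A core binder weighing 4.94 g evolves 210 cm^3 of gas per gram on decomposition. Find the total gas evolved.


Formula: V_gas = W_binder * gas_evolution_rate
V = 4.94 g * 210 cm^3/g = 1037.4000 cm^3

Final answer: 1037.4000 cm^3


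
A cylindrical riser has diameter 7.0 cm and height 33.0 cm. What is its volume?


Formula: V = pi * (D/2)^2 * H  (cylinder volume)
Radius = D/2 = 7.0/2 = 3.5 cm
V = pi * 3.5^2 * 33.0 = 1269.9888 cm^3

1269.9888 cm^3


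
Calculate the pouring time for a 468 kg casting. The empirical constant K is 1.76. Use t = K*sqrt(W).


Formula: t = K * sqrt(W)
sqrt(W) = sqrt(468) = 21.63331
t = 1.76 * 21.63331 = 38.0746 s

Final answer: 38.0746 s


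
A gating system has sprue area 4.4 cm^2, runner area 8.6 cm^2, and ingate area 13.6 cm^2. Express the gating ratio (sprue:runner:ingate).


Sprue:Runner:Ingate = 1 : 8.6/4.4 : 13.6/4.4 = 1:1.95:3.09

Answer: 1:1.95:3.09


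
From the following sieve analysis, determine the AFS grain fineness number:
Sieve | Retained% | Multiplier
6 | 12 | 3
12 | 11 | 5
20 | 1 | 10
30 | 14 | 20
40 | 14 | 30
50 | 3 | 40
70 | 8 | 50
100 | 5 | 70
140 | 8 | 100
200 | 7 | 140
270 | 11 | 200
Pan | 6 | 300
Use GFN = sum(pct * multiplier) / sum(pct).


Formula: GFN = sum(pct * multiplier) / sum(pct)
sum(pct * multiplier) = 7451
sum(pct) = 100
GFN = 7451 / 100 = 74.51

Answer: 74.51


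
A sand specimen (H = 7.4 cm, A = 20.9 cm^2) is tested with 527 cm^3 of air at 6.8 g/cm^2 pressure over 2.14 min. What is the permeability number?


Formula: Permeability Number P = (V * H) / (p * A * t)
Numerator: V * H = 527 * 7.4 = 3899.8
Denominator: p * A * t = 6.8 * 20.9 * 2.14 = 304.1368
P = 3899.8 / 304.1368 = 12.8225


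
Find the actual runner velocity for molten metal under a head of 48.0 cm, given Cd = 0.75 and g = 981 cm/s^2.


Formula: v = Cd * sqrt(2 * g * h)  (Torricelli with discharge coefficient)
2*g*h = 2 * 981 * 48.0 = 94176.0 cm^2/s^2
sqrt(94176.0) = 306.88108 cm/s
v = 0.75 * 306.88108 = 230.1608 cm/s


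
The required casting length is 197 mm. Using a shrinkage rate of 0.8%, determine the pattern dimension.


Formula: L_pattern = L_casting * (1 + shrinkage_rate/100)
Shrinkage factor = 1 + 0.8/100 = 1.008
L_pattern = 197 mm * 1.008 = 198.5760 mm

Final answer: 198.5760 mm


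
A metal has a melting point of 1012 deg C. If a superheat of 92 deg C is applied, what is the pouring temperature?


Formula: T_pour = T_melt + Superheat
T_pour = 1012 + 92 = 1104 deg C

1104 deg C


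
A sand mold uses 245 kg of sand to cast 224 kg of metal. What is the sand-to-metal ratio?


Formula: Sand-to-Metal Ratio = W_sand / W_metal
Ratio = 245 kg / 224 kg = 1.0938

Final answer: 1.0938


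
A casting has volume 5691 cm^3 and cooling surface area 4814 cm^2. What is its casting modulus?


Formula: Casting Modulus M = V / A
M = 5691 cm^3 / 4814 cm^2 = 1.1822 cm

1.1822 cm


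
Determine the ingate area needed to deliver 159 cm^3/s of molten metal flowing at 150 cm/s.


Formula: A_ingate = Q / v  (continuity equation)
A = 159 cm^3/s / 150 cm/s = 1.0600 cm^2


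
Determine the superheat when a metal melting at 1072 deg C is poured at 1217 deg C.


Formula: Superheat = T_pour - T_melt
Superheat = 1217 - 1072 = 145 deg C

Answer: 145 deg C


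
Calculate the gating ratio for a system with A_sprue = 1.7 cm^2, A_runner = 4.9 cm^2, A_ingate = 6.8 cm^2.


Sprue:Runner:Ingate = 1 : 4.9/1.7 : 6.8/1.7 = 1:2.88:4.00

Final answer: 1:2.88:4.00


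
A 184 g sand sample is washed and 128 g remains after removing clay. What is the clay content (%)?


Formula: Clay% = (W_total - W_washed) / W_total * 100
Clay mass = 184 - 128 = 56 g
Clay% = 56 / 184 * 100 = 30.4348%

30.4348%


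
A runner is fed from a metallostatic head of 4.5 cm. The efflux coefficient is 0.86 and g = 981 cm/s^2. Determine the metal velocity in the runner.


Formula: v = Cd * sqrt(2 * g * h)  (Torricelli with discharge coefficient)
2*g*h = 2 * 981 * 4.5 = 8829.0 cm^2/s^2
sqrt(8829.0) = 93.96276 cm/s
v = 0.86 * 93.96276 = 80.8080 cm/s


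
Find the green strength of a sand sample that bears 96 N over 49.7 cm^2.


Formula: Compressive Strength = Force / Area
Strength = 96 N / 49.7 cm^2 = 1.9316 N/cm^2

Final answer: 1.9316 N/cm^2


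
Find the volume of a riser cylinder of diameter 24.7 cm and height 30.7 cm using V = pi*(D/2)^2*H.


Formula: V = pi * (D/2)^2 * H  (cylinder volume)
Radius = D/2 = 24.7/2 = 12.35 cm
V = pi * 12.35^2 * 30.7 = 14710.3215 cm^3

Final answer: 14710.3215 cm^3


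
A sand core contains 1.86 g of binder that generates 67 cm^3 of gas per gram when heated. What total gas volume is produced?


Formula: V_gas = W_binder * gas_evolution_rate
V = 1.86 g * 67 cm^3/g = 124.6200 cm^3

Answer: 124.6200 cm^3


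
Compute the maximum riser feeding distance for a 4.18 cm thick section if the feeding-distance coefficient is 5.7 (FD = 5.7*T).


Formula: FD = 5.7 * T  (riser feeding-distance rule)
FD = 5.7 * 4.18 cm = 23.8260 cm

Final answer: 23.8260 cm


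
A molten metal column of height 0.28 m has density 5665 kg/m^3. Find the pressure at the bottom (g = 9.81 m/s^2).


Formula: P = rho * g * h
rho * g = 5665 * 9.81 = 55573.65 N/m^3
P = 55573.65 * 0.28 = 15560.6220 Pa

15560.6220 Pa


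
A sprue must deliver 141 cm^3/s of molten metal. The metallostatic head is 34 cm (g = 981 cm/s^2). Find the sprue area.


Formula: v = sqrt(2*g*h), A = Q/v
Velocity: v = sqrt(2 * 981 * 34) = sqrt(66708) = 258.2789 cm/s
Sprue area: A = Q / v = 141 / 258.2789 = 0.5459 cm^2


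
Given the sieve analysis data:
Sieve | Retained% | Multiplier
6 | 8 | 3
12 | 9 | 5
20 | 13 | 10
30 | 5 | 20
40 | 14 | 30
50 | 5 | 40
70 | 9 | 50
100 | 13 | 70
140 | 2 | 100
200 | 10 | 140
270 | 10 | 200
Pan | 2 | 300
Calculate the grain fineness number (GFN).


Formula: GFN = sum(pct * multiplier) / sum(pct)
sum(pct * multiplier) = 6479
sum(pct) = 100
GFN = 6479 / 100 = 64.79

64.79


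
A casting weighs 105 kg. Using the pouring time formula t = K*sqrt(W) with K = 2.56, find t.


Formula: t = K * sqrt(W)
sqrt(W) = sqrt(105) = 10.24695
t = 2.56 * 10.24695 = 26.2322 s

Final answer: 26.2322 s


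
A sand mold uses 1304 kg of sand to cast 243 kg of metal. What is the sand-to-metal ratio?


Formula: Sand-to-Metal Ratio = W_sand / W_metal
Ratio = 1304 kg / 243 kg = 5.3663

Final answer: 5.3663
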